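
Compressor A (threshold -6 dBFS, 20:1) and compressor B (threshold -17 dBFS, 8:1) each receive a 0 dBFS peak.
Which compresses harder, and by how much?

B, by 9.175 dB

A: overshoot 6 dB → output overshoot 0.3 dB → GR 5.7 dB.
B: overshoot 17 dB → output overshoot 2.125 dB → GR 14.875 dB.
B applies 9.175 dB more gain reduction.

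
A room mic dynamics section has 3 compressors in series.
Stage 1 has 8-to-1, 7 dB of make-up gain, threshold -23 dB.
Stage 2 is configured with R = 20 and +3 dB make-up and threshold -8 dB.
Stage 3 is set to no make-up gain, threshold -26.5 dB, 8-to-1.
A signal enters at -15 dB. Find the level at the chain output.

-24.6875 dB

Stage 1: overshoot 8 dB → 8/8 = 1 dB → -22 dB; +7 dB make-up → -15 dB.
Stage 2: -15 dB ≤ -8 dB, so stage 2 doesn't engage; make-up brings it to -12 dB.
Stage 3: 14.5 dB above -26.5 dB, reduced 8:1 to 1.8125 dB above → -24.6875 dB.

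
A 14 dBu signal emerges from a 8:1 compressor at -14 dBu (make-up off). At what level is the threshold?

Gain reduction = 14 − (-14) = 28 dB; output overshoot = GR / (R − 1) = 28 / 7 = 4 dB.
Threshold = output − output overshoot = -14 − 4 = -18 dBu.

-18 dBu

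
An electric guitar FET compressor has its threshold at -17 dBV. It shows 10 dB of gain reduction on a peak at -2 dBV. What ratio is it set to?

3:1

Input overshoot = -2 − (-17) = 15 dB.
Output overshoot = 15 − 10 = 5 dB.
Ratio = input overshoot / output overshoot = 15 / 5 = 3.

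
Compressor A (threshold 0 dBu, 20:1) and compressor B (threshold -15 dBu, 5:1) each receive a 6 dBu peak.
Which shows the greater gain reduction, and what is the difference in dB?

B, by 11.1 dB

A: GR = 6 − 6/20 = 5.7 dB.
B: GR = 21 − 21/5 = 16.8 dB.
B reduces 11.1 dB more.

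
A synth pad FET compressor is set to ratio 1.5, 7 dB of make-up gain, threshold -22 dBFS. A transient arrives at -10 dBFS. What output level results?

-7 dBFS

The input is 12 dB above the -22 dBFS threshold.
The 12 dB excess becomes 8 dB after 1.5:1 reduction.
Output = -22 + 8 = -14 dBFS; make-up adds 7 dB, giving -7 dBFS.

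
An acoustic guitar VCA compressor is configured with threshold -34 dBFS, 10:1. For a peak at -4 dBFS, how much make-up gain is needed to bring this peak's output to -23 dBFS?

8 dB

Without make-up, output = threshold + overshoot/10 = -34 + 3 = -31 dBFS.
Gap to target: 8 dB.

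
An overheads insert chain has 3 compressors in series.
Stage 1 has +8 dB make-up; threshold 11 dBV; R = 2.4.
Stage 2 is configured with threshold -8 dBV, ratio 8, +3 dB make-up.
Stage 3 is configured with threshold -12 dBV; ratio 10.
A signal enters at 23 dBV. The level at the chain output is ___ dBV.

-10.9 dBV

Stage 1: overshoot 12 dB → 12/2.4 = 5 dB → 16 dBV; +8 dB make-up → 24 dBV.
Stage 2: 24 dBV is 32 dB over -8 dBV; at 8:1 that becomes 4 dB over, giving -4 dBV; +3 dB make-up → -1 dBV.
Stage 3: 11 dB above -12 dBV, reduced 10:1 to 1.1 dB above → -10.9 dBV.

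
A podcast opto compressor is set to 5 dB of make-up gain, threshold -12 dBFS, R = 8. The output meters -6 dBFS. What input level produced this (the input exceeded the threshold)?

-4 dBFS

Stripping the +5 dB make-up gives -11 dBFS at the gain stage.
Post-compression overshoot = -11 − (-12) = 1 dB.
Undo the ratio: input overshoot = 1 × 8 = 8 dB, giving input = -4 dBFS.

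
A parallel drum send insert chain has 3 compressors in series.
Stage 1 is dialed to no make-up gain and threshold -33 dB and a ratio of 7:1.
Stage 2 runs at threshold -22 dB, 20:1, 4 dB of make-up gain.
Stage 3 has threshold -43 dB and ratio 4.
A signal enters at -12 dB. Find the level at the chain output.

Stage 1: -12 dB is 21 dB over -33 dB; at 7:1 that becomes 3 dB over, giving -30 dB.
Stage 2: -30 dB ≤ -22 dB, so stage 2 doesn't engage; make-up brings it to -26 dB.
Stage 3: -26 dB is 17 dB over -43 dB; at 4:1 that becomes 4.25 dB over, giving -38.75 dB.

-38.75 dB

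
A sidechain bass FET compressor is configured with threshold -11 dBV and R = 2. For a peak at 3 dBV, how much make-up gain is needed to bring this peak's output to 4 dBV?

8 dB

Without make-up, output = threshold + overshoot/2 = -11 + 7 = -4 dBV.
Gap to target: 8 dB.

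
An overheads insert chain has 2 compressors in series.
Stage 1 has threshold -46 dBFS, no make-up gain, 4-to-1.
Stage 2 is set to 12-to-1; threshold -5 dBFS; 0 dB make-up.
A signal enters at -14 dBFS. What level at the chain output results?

-38 dBFS

Stage 1: -14 dBFS is 32 dB over -46 dBFS; at 4:1 that becomes 8 dB over, giving -38 dBFS.
Stage 2: -38 dBFS is at or below the -5 dBFS threshold — no compression; output -38 dBFS.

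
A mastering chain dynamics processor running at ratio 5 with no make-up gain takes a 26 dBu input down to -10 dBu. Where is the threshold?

Let T be the threshold. Output overshoot = (input overshoot)/R, so -10 − T = (26 − T)/5.
5·(-10 − T) = 26 − T → 4·T = -50 − 26 = -76.
T = -76/4 = -19 dBu.

-19 dBu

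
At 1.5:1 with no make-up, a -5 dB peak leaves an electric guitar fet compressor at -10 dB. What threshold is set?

Input is 15 dB above T (since output overshoot × R = input overshoot: (-10 − T)·1.5 = -5 − T gives T = -20 dB).
Check: -20 + (-5 − (-20))/1.5 = -20 + 10 = -10 dB. ✓

-20 dB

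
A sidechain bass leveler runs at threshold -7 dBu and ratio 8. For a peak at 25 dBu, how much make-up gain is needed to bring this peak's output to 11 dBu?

14 dB

The peak compresses to -7 + 32/8 = -3 dBu.
To reach 11 dBu requires 11 − (-3) = 14 dB of make-up.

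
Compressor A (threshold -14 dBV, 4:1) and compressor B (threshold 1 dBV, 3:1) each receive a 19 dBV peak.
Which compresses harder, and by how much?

A, by 12.75 dB

A: overshoot 33 dB → output overshoot 8.25 dB → GR 24.75 dB.
B: overshoot 18 dB → output overshoot 6 dB → GR 12 dB.
A applies 12.75 dB more gain reduction.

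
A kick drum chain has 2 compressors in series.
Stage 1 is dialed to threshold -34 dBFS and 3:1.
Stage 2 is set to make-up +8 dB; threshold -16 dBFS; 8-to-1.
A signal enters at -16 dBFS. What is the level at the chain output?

Stage 1: overshoot 18 dB → 18/3 = 6 dB → -28 dBFS.
Stage 2: -28 dBFS is at or below the -16 dBFS threshold — no compression; make-up brings it to -20 dBFS.

-20 dBFS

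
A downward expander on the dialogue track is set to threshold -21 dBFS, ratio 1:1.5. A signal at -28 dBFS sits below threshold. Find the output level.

-31.5 dBFS

Undershoot = (-21) − (-28) = 7 dB.
At 1:1.5, that expands to 10.5 dB under threshold.
Output = -21 − 10.5 = -31.5 dBFS.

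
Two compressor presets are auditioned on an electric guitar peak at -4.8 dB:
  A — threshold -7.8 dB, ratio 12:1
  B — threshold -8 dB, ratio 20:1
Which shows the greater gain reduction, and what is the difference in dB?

B, by 0.29 dB

A: 3 dB over, compressed to 0.25 dB over, so 2.75 dB of GR.
B: 3.2 dB over, compressed to 0.16 dB over, so 3.04 dB of GR.
B applies 0.29 dB more gain reduction.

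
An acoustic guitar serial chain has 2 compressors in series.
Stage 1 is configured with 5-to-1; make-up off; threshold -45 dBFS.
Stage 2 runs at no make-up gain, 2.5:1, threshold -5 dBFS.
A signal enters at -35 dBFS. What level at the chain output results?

Stage 1: 10 dB above -45 dBFS, reduced 5:1 to 2 dB above → -43 dBFS.
Stage 2: below threshold (-43 ≤ -5); passes unchanged; output -43 dBFS.

-43 dBFS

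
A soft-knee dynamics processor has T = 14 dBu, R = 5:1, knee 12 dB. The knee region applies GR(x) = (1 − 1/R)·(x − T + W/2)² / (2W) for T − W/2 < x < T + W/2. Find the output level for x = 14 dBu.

x − T + W/2 = 14 − 14 + 6 = 6.
GR = (1 − 1/5) × 6² / 24 = 0.8 × 36 / 24 = 1.2 dB.
Output = 14 − 1.2 = 12.8 dBu.

12.8 dBu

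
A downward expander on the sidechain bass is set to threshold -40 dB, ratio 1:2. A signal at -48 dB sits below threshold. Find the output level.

The input is 8 dB below the -40 dB threshold.
A 1:2 expander multiplies undershoot by 2: 8 × 2 = 16 dB below threshold.
Output = -40 − 16 = -56 dB.

-56 dB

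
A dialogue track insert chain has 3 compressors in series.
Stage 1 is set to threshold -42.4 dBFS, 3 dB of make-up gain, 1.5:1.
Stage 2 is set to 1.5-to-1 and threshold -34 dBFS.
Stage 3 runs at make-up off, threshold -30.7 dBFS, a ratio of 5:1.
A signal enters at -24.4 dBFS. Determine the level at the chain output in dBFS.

Stage 1: -24.4 dBFS is 18 dB over -42.4 dBFS; at 1.5:1 that becomes 12 dB over, giving -30.4 dBFS; +3 dB make-up → -27.4 dBFS.
Stage 2: 6.6 dB above -34 dBFS, reduced 1.5:1 to 4.4 dB above → -29.6 dBFS.
Stage 3: -29.6 dBFS is 1.1 dB over -30.7 dBFS; at 5:1 that becomes 0.22 dB over, giving -30.48 dBFS.

-30.48 dBFS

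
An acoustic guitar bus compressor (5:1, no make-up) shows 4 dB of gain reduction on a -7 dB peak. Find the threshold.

Gain reduction = -7 − (-11) = 4 dB; output overshoot = GR / (R − 1) = 4 / 4 = 1 dB.
Threshold = output − output overshoot = -11 − 1 = -12 dB.

-12 dB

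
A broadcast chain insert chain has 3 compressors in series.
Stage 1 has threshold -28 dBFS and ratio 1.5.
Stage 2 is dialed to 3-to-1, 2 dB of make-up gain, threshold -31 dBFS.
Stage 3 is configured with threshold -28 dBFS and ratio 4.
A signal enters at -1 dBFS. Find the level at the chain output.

Stage 1: -1 dBFS is 27 dB over -28 dBFS; at 1.5:1 that becomes 18 dB over, giving -10 dBFS.
Stage 2: overshoot 21 dB → 21/3 = 7 dB → -24 dBFS; +2 dB make-up → -22 dBFS.
Stage 3: overshoot 6 dB → 6/4 = 1.5 dB → -26.5 dBFS.

-26.5 dBFS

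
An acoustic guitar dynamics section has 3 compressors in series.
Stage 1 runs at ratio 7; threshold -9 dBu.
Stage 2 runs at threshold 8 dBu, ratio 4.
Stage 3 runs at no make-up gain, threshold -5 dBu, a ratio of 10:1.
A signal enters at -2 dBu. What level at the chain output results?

Stage 1: -2 dBu is 7 dB over -9 dBu; at 7:1 that becomes 1 dB over, giving -8 dBu.
Stage 2: below threshold (-8 ≤ 8); passes unchanged; output -8 dBu.
Stage 3: -8 dBu ≤ -5 dBu, so stage 3 doesn't engage; output -8 dBu.

-8 dBu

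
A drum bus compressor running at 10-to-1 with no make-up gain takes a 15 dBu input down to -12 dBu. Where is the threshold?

-15 dBu

Let T be the threshold. Output overshoot = (input overshoot)/R, so -12 − T = (15 − T)/10.
10·(-12 − T) = 15 − T → 9·T = -120 − 15 = -135.
T = -135/9 = -15 dBu.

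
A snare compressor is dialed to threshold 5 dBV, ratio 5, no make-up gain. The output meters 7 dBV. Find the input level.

That's 2 dB above the 5 dBV threshold.
Undo the ratio: input overshoot = 2 × 5 = 10 dB, giving input = 15 dBV.

15 dBV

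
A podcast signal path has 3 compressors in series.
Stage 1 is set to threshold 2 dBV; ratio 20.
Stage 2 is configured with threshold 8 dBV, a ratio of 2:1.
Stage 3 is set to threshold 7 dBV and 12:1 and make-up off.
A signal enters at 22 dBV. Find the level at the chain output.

Stage 1: 22 dBV is 20 dB over 2 dBV; at 20:1 that becomes 1 dB over, giving 3 dBV.
Stage 2: 3 dBV is at or below the 8 dBV threshold — no compression; output 3 dBV.
Stage 3: 3 dBV ≤ 7 dBV, so stage 3 doesn't engage; output 3 dBV.

3 dBV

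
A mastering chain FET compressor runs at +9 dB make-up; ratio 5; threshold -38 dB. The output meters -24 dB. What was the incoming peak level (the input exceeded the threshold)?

-13 dB

Remove make-up: -24 − 9 = -33 dB.
The compressed level sits -33 − (-38) = 5 dB over threshold.
Undo the ratio: input overshoot = 5 × 5 = 25 dB, giving input = -13 dB.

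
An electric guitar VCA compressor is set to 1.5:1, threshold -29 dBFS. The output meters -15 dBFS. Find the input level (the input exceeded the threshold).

The compressed level sits -15 − (-29) = 14 dB over threshold.
Undo the ratio: input overshoot = 14 × 1.5 = 21 dB, giving input = -8 dBFS.

-8 dBFS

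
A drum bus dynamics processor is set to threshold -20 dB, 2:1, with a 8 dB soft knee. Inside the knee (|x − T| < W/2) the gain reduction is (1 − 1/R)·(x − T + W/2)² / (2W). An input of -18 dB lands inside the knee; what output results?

-19.125 dB

x − T + W/2 = -18 − (-20) + 4 = 6.
GR = (1 − 1/2) × 6² / 16 = 0.5 × 36 / 16 = 1.125 dB.
Output = -18 − 1.125 = -19.125 dB.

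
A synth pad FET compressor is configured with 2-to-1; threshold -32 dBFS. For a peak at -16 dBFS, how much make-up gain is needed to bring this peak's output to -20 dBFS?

4 dB

Overshoot 16 dB → 16/2 = 8 dB after compression, so the compressed level is -32 + 8 = -24 dBFS.
Make-up = target − compressed = -20 − (-24) = 4 dB.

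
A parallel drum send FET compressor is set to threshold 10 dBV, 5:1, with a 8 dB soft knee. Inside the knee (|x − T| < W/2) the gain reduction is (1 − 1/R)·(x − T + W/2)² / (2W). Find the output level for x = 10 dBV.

9.2 dBV

x − T + W/2 = 10 − 10 + 4 = 4.
GR = (1 − 1/5) × 4² / 16 = 0.8 × 16 / 16 = 0.8 dB.
Output = 10 − 0.8 = 9.2 dBV.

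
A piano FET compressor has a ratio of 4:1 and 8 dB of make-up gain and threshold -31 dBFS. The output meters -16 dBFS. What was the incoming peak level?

-3 dBFS

Stripping the +8 dB make-up gives -24 dBFS at the gain stage.
The compressed level sits -24 − (-31) = 7 dB over threshold.
Undo the ratio: input overshoot = 7 × 4 = 28 dB, giving input = -3 dBFS.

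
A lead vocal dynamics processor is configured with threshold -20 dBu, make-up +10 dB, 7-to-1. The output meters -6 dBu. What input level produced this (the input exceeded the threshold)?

8 dBu

Remove make-up: -6 − 10 = -16 dBu.
Post-compression overshoot = -16 − (-20) = 4 dB.
Undo the ratio: input overshoot = 4 × 7 = 28 dB, giving input = 8 dBu.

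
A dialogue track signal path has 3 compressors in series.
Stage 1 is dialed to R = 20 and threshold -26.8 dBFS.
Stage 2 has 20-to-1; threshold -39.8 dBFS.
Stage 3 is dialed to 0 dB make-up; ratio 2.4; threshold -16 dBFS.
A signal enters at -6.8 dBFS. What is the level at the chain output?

-39.1 dBFS

Stage 1: -6.8 dBFS is 20 dB over -26.8 dBFS; at 20:1 that becomes 1 dB over, giving -25.8 dBFS.
Stage 2: 14 dB above -39.8 dBFS, reduced 20:1 to 0.7 dB above → -39.1 dBFS.
Stage 3: below threshold (-39.1 ≤ -16); passes unchanged; output -39.1 dBFS.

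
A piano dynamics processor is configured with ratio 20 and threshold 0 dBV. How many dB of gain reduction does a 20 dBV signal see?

The signal is 20 dB above threshold.
After 20:1 compression the overshoot becomes 20/20 = 1 dB.
GR = overshoot in − overshoot out = 20 − 1 = 19 dB.

19 dB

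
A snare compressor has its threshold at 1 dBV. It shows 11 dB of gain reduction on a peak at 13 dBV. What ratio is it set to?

12:1

Input overshoot = 13 − 1 = 12 dB.
Output overshoot = 12 − 11 = 1 dB.
Ratio = input overshoot / output overshoot = 12 / 1 = 12.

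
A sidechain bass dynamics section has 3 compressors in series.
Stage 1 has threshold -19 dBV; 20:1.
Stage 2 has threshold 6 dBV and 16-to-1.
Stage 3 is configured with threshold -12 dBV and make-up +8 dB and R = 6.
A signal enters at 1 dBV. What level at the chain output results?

-10 dBV

Stage 1: overshoot 20 dB → 20/20 = 1 dB → -18 dBV.
Stage 2: below threshold (-18 ≤ 6); passes unchanged; output -18 dBV.
Stage 3: -18 dBV ≤ -12 dBV, so stage 3 doesn't engage; make-up brings it to -10 dBV.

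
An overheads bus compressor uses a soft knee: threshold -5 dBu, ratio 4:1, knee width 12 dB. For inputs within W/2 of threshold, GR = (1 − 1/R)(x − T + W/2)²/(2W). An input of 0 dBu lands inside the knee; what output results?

-3.78125 dBu

x − T + W/2 = 0 − (-5) + 6 = 11.
GR = (1 − 1/4) × 11² / 24 = 0.75 × 121 / 24 = 3.78125 dB.
Output = 0 − 3.78125 = -3.78125 dBu.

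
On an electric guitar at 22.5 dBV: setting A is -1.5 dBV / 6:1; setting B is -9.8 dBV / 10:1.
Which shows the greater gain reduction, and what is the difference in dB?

A: GR = 24 − 24/6 = 20 dB.
B: GR = 32.3 − 32.3/10 = 29.07 dB.
Difference: 9.07 dB in favour of B.

B, by 9.07 dB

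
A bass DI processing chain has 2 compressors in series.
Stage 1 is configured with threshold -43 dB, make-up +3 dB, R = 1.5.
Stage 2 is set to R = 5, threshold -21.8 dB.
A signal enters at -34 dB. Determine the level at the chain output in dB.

-34 dB

Stage 1: -34 dB is 9 dB over -43 dB; at 1.5:1 that becomes 6 dB over, giving -37 dB; +3 dB make-up → -34 dB.
Stage 2: -34 dB ≤ -21.8 dB, so stage 2 doesn't engage; output -34 dB.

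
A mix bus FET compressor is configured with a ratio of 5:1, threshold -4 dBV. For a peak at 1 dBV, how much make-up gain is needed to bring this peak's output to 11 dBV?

14 dB

Without make-up, output = threshold + overshoot/5 = -4 + 1 = -3 dBV.
Gap to target: 14 dB.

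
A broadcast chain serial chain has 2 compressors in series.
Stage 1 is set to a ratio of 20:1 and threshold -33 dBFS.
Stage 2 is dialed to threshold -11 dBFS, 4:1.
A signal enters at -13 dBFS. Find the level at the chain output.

-32 dBFS

Stage 1: overshoot 20 dB → 20/20 = 1 dB → -32 dBFS.
Stage 2: -32 dBFS ≤ -11 dBFS, so stage 2 doesn't engage; output -32 dBFS.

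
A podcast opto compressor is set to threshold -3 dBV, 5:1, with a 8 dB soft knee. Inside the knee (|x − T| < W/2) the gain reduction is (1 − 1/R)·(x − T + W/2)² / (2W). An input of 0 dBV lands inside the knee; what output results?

-2.45 dBV

x − T + W/2 = 0 − (-3) + 4 = 7.
GR = (1 − 1/5) × 7² / 16 = 0.8 × 49 / 16 = 2.45 dB.
Output = 0 − 2.45 = -2.45 dBV.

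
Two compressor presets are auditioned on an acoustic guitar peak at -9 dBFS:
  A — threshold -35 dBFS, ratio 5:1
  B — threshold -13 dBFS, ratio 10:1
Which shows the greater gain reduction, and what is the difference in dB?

A, by 17.2 dB

A: 26 dB over, compressed to 5.2 dB over, so 20.8 dB of GR.
B: 4 dB over, compressed to 0.4 dB over, so 3.6 dB of GR.
A applies 17.2 dB more gain reduction.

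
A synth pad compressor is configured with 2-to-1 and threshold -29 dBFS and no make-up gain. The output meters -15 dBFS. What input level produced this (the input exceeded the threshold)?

The compressed level sits -15 − (-29) = 14 dB over threshold.
Before 2:1 compression the overshoot was 14 × 2 = 28 dB, so input = -29 + 28 = -1 dBFS.

-1 dBFS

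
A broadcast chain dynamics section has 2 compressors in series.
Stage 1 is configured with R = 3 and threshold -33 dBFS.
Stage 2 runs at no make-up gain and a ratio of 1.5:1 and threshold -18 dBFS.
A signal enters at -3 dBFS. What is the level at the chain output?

-23 dBFS

Stage 1: 30 dB above -33 dBFS, reduced 3:1 to 10 dB above → -23 dBFS.
Stage 2: below threshold (-23 ≤ -18); passes unchanged; output -23 dBFS.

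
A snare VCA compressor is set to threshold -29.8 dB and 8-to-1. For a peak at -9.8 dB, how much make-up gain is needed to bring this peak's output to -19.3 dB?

8 dB

Overshoot 20 dB → 20/8 = 2.5 dB after compression, so the compressed level is -29.8 + 2.5 = -27.3 dB.
Make-up = target − compressed = -19.3 − (-27.3) = 8 dB.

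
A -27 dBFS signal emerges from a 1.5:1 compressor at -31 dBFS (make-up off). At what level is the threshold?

-39 dBFS

Input is 12 dB above T (since output overshoot × R = input overshoot: (-31 − T)·1.5 = -27 − T gives T = -39 dBFS).
Check: -39 + (-27 − (-39))/1.5 = -39 + 8 = -31 dBFS. ✓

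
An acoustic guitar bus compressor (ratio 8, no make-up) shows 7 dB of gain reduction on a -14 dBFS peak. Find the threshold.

-22 dBFS

Gain reduction = -14 − (-21) = 7 dB; output overshoot = GR / (R − 1) = 7 / 7 = 1 dB.
Threshold = output − output overshoot = -21 − 1 = -22 dBFS.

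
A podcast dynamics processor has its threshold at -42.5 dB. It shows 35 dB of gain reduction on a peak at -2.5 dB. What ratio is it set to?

Input overshoot = -2.5 − (-42.5) = 40 dB.
Output overshoot = 40 − 35 = 5 dB.
Ratio = input overshoot / output overshoot = 40 / 5 = 8.

8:1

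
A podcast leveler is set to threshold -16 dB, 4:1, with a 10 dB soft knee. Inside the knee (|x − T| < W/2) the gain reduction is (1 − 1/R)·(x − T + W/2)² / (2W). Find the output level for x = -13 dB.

-15.4 dB

x − T + W/2 = -13 − (-16) + 5 = 8.
GR = (1 − 1/4) × 8² / 20 = 0.75 × 64 / 20 = 2.4 dB.
Output = -13 − 2.4 = -15.4 dB.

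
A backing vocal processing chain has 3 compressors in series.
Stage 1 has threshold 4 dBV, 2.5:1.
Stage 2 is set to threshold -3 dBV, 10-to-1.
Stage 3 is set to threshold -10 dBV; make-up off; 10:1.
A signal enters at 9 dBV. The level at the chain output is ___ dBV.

-9.21 dBV

Stage 1: 5 dB above 4 dBV, reduced 2.5:1 to 2 dB above → 6 dBV.
Stage 2: overshoot 9 dB → 9/10 = 0.9 dB → -2.1 dBV.
Stage 3: -2.1 dBV is 7.9 dB over -10 dBV; at 10:1 that becomes 0.79 dB over, giving -9.21 dBV.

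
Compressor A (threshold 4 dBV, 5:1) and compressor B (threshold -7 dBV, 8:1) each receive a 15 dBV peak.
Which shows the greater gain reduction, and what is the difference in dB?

A: overshoot 11 dB → output overshoot 2.2 dB → GR 8.8 dB.
B: overshoot 22 dB → output overshoot 2.75 dB → GR 19.25 dB.
B reduces 10.45 dB more.

B, by 10.45 dB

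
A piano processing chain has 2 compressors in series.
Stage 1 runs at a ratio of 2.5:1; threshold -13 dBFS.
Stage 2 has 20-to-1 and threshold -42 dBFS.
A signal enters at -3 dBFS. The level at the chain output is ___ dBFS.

Stage 1: overshoot 10 dB → 10/2.5 = 4 dB → -9 dBFS.
Stage 2: -9 dBFS is 33 dB over -42 dBFS; at 20:1 that becomes 1.65 dB over, giving -40.35 dBFS.

-40.35 dBFS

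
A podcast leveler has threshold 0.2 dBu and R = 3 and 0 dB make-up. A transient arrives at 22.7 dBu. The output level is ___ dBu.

The input is 22.5 dB above the 0.2 dBu threshold.
The 22.5 dB excess becomes 7.5 dB after 3:1 reduction.
So the level is 0.2 + 7.5 = 7.7 dBu.

7.7 dBu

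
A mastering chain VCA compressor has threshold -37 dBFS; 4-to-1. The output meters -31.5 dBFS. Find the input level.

Post-compression overshoot = -31.5 − (-37) = 5.5 dB.
Before 4:1 compression the overshoot was 5.5 × 4 = 22 dB, so input = -37 + 22 = -15 dBFS.

-15 dBFS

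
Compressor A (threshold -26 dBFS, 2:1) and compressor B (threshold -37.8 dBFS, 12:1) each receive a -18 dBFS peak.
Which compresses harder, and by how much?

A: overshoot 8 dB → output overshoot 4 dB → GR 4 dB.
B: overshoot 19.8 dB → output overshoot 1.65 dB → GR 18.15 dB.
B applies 14.15 dB more gain reduction.

B, by 14.15 dB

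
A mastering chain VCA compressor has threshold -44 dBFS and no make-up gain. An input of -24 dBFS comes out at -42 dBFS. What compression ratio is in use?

Input overshoot = -24 − (-44) = 20 dB; output overshoot = -42 − (-44) = 2 dB.
Ratio = 20 / 2 = 10.

10:1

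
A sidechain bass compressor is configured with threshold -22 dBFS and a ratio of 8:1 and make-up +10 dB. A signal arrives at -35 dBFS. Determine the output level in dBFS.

-35 dBFS is 13 dB below the -22 dBFS threshold, so no gain reduction is applied.
Make-up gain adds 10 dB: -35 + 10 = -25 dBFS.

-25 dBFS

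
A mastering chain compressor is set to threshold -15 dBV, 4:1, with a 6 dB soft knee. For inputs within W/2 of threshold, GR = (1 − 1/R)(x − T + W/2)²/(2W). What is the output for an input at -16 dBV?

x − T + W/2 = -16 − (-15) + 3 = 2.
GR = (1 − 1/4) × 2² / 12 = 0.75 × 4 / 12 = 0.25 dB.
Output = -16 − 0.25 = -16.25 dBV.

-16.25 dBV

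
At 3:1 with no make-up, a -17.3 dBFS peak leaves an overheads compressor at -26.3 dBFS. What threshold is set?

-30.8 dBFS

Let T be the threshold. Output overshoot = (input overshoot)/R, so -26.3 − T = (-17.3 − T)/3.
3·(-26.3 − T) = -17.3 − T → 2·T = -78.9 − (-17.3) = -61.6.
T = -61.6/2 = -30.8 dBFS.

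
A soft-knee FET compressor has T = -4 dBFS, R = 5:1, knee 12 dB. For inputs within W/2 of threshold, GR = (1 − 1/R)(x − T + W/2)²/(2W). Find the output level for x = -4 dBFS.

x − T + W/2 = -4 − (-4) + 6 = 6.
GR = (1 − 1/5) × 6² / 24 = 0.8 × 36 / 24 = 1.2 dB.
Output = -4 − 1.2 = -5.2 dBFS.

-5.2 dBFS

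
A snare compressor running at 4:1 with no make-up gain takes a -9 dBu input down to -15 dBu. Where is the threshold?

Input is 8 dB above T (since output overshoot × R = input overshoot: (-15 − T)·4 = -9 − T gives T = -17 dBu).
Check: -17 + (-9 − (-17))/4 = -17 + 2 = -15 dBu. ✓

-17 dBu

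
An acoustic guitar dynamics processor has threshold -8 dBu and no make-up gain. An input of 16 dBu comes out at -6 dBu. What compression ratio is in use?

Input overshoot = 16 − (-8) = 24 dB; output overshoot = -6 − (-8) = 2 dB.
Ratio = 24 / 2 = 12.

12:1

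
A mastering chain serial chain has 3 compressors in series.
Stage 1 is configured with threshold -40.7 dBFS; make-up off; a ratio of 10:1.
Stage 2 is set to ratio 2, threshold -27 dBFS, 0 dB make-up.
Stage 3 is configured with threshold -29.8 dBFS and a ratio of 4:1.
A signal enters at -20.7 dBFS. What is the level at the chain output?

-38.7 dBFS

Stage 1: 20 dB above -40.7 dBFS, reduced 10:1 to 2 dB above → -38.7 dBFS.
Stage 2: below threshold (-38.7 ≤ -27); passes unchanged; output -38.7 dBFS.
Stage 3: -38.7 dBFS is at or below the -29.8 dBFS threshold — no compression; output -38.7 dBFS.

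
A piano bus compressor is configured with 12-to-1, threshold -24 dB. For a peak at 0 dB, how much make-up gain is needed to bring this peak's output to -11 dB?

11 dB

Without make-up, output = threshold + overshoot/12 = -24 + 2 = -22 dB.
Gap to target: 11 dB.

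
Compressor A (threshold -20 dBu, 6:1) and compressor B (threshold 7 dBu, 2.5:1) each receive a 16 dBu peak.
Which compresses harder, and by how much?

A: GR = 36 − 36/6 = 30 dB.
B: GR = 9 − 9/2.5 = 5.4 dB.
A applies 24.6 dB more gain reduction.

A, by 24.6 dB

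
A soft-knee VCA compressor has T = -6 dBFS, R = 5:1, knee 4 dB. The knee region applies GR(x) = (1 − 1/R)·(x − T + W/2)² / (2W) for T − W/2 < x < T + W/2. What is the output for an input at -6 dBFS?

x − T + W/2 = -6 − (-6) + 2 = 2.
GR = (1 − 1/5) × 2² / 8 = 0.8 × 4 / 8 = 0.4 dB.
Output = -6 − 0.4 = -6.4 dBFS.

-6.4 dBFS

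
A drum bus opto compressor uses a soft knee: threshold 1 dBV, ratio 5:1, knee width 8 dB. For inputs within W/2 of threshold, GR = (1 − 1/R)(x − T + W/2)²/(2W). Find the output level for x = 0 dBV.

x − T + W/2 = 0 − 1 + 4 = 3.
GR = (1 − 1/5) × 3² / 16 = 0.8 × 9 / 16 = 0.45 dB.
Output = 0 − 0.45 = -0.45 dBV.

-0.45 dBV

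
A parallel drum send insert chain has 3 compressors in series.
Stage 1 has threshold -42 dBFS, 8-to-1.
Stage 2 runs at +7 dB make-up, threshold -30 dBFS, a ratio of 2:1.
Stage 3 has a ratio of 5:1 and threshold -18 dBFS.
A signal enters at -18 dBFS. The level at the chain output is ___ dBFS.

Stage 1: -18 dBFS is 24 dB over -42 dBFS; at 8:1 that becomes 3 dB over, giving -39 dBFS.
Stage 2: below threshold (-39 ≤ -30); passes unchanged; make-up brings it to -32 dBFS.
Stage 3: -32 dBFS ≤ -18 dBFS, so stage 3 doesn't engage; output -32 dBFS.

-32 dBFS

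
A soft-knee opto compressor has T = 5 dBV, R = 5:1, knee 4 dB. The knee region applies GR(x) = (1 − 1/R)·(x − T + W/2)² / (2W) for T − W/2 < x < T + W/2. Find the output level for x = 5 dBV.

4.6 dBV

x − T + W/2 = 5 − 5 + 2 = 2.
GR = (1 − 1/5) × 2² / 8 = 0.8 × 4 / 8 = 0.4 dB.
Output = 5 − 0.4 = 4.6 dBV.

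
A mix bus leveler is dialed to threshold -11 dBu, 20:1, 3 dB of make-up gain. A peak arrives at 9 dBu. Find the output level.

Overshoot: 9 − (-11) = 20 dB.
20:1 compression reduces that to 20/20 = 1 dB over.
That puts the output at -10 dBu; make-up adds 3 dB, giving -7 dBu.

-7 dBu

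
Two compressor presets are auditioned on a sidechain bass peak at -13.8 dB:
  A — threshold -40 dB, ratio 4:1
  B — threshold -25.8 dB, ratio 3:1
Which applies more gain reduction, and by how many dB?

A: overshoot 26.2 dB → output overshoot 6.55 dB → GR 19.65 dB.
B: overshoot 12 dB → output overshoot 4 dB → GR 8 dB.
A reduces 11.65 dB more.

A, by 11.65 dB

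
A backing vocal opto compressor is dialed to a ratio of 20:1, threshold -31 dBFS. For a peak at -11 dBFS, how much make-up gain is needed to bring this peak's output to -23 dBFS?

7 dB

The peak compresses to -31 + 20/20 = -30 dBFS.
To reach -23 dBFS requires -23 − (-30) = 7 dB of make-up.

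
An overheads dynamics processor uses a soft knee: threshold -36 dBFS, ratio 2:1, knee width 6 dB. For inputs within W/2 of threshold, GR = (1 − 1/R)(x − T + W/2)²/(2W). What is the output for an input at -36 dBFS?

-36.375 dBFS

x − T + W/2 = -36 − (-36) + 3 = 3.
GR = (1 − 1/2) × 3² / 12 = 0.5 × 9 / 12 = 0.375 dB.
Output = -36 − 0.375 = -36.375 dBFS.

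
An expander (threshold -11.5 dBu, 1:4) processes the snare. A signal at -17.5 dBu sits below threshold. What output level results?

Undershoot = (-11.5) − (-17.5) = 6 dB.
At 1:4, that expands to 24 dB under threshold.
Output = -11.5 − 24 = -35.5 dBu.

-35.5 dBu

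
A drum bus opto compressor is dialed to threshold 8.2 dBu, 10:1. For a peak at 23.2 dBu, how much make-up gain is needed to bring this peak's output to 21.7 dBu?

Overshoot 15 dB → 15/10 = 1.5 dB after compression, so the compressed level is 8.2 + 1.5 = 9.7 dBu.
Make-up = target − compressed = 21.7 − 9.7 = 12 dB.

12 dB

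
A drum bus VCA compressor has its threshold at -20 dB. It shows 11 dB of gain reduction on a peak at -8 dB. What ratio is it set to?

Input overshoot = -8 − (-20) = 12 dB.
Output overshoot = 12 − 11 = 1 dB.
Ratio = input overshoot / output overshoot = 12 / 1 = 12.

12:1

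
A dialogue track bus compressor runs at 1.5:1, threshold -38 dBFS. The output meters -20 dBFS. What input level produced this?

Post-compression overshoot = -20 − (-38) = 18 dB.
Undo the ratio: input overshoot = 18 × 1.5 = 27 dB, giving input = -11 dBFS.

-11 dBFS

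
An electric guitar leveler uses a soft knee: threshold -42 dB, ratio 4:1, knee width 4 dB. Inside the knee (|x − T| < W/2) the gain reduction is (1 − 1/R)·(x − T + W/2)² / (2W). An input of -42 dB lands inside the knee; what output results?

x − T + W/2 = -42 − (-42) + 2 = 2.
GR = (1 − 1/4) × 2² / 8 = 0.75 × 4 / 8 = 0.375 dB.
Output = -42 − 0.375 = -42.375 dB.

-42.375 dB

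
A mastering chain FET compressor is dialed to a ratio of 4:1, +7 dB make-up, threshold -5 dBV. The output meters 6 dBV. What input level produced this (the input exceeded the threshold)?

Stripping the +7 dB make-up gives -1 dBV at the gain stage.
The compressed level sits -1 − (-5) = 4 dB over threshold.
Before 4:1 compression the overshoot was 4 × 4 = 16 dB, so input = -5 + 16 = 11 dBV.

11 dBV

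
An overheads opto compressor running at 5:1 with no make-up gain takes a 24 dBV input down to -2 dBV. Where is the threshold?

Input is 32.5 dB above T (since output overshoot × R = input overshoot: (-2 − T)·5 = 24 − T gives T = -8.5 dBV).
Check: -8.5 + (24 − (-8.5))/5 = -8.5 + 6.5 = -2 dBV. ✓

-8.5 dBV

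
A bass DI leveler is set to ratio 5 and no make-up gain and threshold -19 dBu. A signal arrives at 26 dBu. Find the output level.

Overshoot: 26 − (-19) = 45 dB.
At 5:1 the overshoot is divided by 5, leaving 9 dB above threshold.
That puts the output at -10 dBu.

-10 dBu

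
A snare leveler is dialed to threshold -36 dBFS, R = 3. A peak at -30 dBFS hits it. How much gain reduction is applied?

The signal is 6 dB above threshold.
At 3:1, output sits 6/3 = 2 dB above threshold.
GR = overshoot in − overshoot out = 6 − 2 = 4 dB.

4 dB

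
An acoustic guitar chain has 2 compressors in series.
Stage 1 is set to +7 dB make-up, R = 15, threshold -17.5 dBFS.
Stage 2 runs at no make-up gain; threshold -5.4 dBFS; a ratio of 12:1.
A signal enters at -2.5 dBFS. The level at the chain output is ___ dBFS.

Stage 1: -2.5 dBFS is 15 dB over -17.5 dBFS; at 15:1 that becomes 1 dB over, giving -16.5 dBFS; +7 dB make-up → -9.5 dBFS.
Stage 2: -9.5 dBFS ≤ -5.4 dBFS, so stage 2 doesn't engage; output -9.5 dBFS.

-9.5 dBFS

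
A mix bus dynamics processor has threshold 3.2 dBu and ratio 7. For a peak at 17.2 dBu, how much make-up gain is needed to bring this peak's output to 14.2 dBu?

9 dB

The peak compresses to 3.2 + 14/7 = 5.2 dBu.
To reach 14.2 dBu requires 14.2 − 5.2 = 9 dB of make-up.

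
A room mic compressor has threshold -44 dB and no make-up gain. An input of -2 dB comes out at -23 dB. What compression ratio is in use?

Input overshoot = -2 − (-44) = 42 dB; output overshoot = -23 − (-44) = 21 dB.
Ratio = 42 / 21 = 2.

2:1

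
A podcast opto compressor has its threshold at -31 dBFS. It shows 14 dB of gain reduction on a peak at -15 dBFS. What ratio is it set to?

8:1

Input overshoot = -15 − (-31) = 16 dB.
Output overshoot = 16 − 14 = 2 dB.
Ratio = input overshoot / output overshoot = 16 / 2 = 8.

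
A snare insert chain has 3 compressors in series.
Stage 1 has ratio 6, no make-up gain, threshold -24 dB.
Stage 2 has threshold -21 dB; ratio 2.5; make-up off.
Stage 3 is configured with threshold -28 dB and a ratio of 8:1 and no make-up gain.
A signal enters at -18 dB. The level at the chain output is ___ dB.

Stage 1: overshoot 6 dB → 6/6 = 1 dB → -23 dB.
Stage 2: below threshold (-23 ≤ -21); passes unchanged; output -23 dB.
Stage 3: overshoot 5 dB → 5/8 = 0.625 dB → -27.375 dB.

-27.375 dB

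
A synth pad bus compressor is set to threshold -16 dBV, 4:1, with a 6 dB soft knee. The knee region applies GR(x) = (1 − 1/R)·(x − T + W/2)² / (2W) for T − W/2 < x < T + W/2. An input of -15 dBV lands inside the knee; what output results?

x − T + W/2 = -15 − (-16) + 3 = 4.
GR = (1 − 1/4) × 4² / 12 = 0.75 × 16 / 12 = 1 dB.
Output = -15 − 1 = -16 dBV.

-16 dBV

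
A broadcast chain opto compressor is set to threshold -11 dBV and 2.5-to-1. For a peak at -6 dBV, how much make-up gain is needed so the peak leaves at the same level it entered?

3 dB

The peak compresses to -11 + 5/2.5 = -9 dBV.
To reach -6 dBV requires -6 − (-9) = 3 dB of make-up.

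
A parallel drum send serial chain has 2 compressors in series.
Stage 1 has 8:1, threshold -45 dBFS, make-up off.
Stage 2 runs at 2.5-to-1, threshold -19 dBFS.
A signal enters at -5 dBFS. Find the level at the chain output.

Stage 1: 40 dB above -45 dBFS, reduced 8:1 to 5 dB above → -40 dBFS.
Stage 2: -40 dBFS ≤ -19 dBFS, so stage 2 doesn't engage; output -40 dBFS.

-40 dBFS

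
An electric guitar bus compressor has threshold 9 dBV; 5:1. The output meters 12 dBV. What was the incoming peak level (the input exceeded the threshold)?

Post-compression overshoot = 12 − 9 = 3 dB.
Before 5:1 compression the overshoot was 3 × 5 = 15 dB, so input = 9 + 15 = 24 dBV.

24 dBV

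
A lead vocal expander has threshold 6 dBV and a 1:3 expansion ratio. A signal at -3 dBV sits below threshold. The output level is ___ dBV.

Undershoot = 6 − (-3) = 9 dB.
At 1:3, that expands to 27 dB under threshold.
Output = 6 − 27 = -21 dBV.

-21 dBV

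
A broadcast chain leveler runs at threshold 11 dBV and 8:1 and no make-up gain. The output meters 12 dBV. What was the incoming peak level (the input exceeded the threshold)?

That's 1 dB above the 11 dBV threshold.
Before 8:1 compression the overshoot was 1 × 8 = 8 dB, so input = 11 + 8 = 19 dBV.

19 dBV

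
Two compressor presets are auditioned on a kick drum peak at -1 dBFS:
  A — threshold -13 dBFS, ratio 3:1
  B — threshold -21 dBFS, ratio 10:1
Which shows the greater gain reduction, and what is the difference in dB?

A: overshoot 12 dB → output overshoot 4 dB → GR 8 dB.
B: overshoot 20 dB → output overshoot 2 dB → GR 18 dB.
B applies 10 dB more gain reduction.

B, by 10 dB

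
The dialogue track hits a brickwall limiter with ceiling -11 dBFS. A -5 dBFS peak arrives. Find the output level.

-11 dBFS

At ∞:1, everything above -11 dBFS is held at the ceiling.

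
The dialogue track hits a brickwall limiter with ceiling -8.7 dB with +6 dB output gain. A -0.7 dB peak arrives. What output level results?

At ∞:1, everything above -8.7 dB is held at the ceiling.
Output gain then adds 6 dB: -8.7 + 6 = -2.7 dB.

-2.7 dB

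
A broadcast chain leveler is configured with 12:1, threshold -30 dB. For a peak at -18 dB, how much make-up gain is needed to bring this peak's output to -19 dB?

10 dB

Without make-up, output = threshold + overshoot/12 = -30 + 1 = -29 dB.
Gap to target: 10 dB.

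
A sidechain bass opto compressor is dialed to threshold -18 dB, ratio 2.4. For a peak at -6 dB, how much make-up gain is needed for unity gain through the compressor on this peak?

Without make-up, output = threshold + overshoot/2.4 = -18 + 5 = -13 dB.
Gap to target: 7 dB.

7 dB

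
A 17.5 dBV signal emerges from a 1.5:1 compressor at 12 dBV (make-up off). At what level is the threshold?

Input is 16.5 dB above T (since output overshoot × R = input overshoot: (12 − T)·1.5 = 17.5 − T gives T = 1 dBV).
Check: 1 + (17.5 − 1)/1.5 = 1 + 11 = 12 dBV. ✓

1 dBV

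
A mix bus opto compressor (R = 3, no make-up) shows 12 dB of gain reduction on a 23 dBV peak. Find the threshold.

5 dBV

Gain reduction = 23 − 11 = 12 dB; output overshoot = GR / (R − 1) = 12 / 2 = 6 dB.
Threshold = output − output overshoot = 11 − 6 = 5 dBV.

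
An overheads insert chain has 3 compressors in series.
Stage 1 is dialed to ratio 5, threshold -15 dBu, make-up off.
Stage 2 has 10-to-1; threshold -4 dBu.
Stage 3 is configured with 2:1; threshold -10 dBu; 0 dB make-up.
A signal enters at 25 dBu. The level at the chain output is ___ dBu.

-8.5 dBu

Stage 1: 25 dBu is 40 dB over -15 dBu; at 5:1 that becomes 8 dB over, giving -7 dBu.
Stage 2: -7 dBu ≤ -4 dBu, so stage 2 doesn't engage; output -7 dBu.
Stage 3: -7 dBu is 3 dB over -10 dBu; at 2:1 that becomes 1.5 dB over, giving -8.5 dBu.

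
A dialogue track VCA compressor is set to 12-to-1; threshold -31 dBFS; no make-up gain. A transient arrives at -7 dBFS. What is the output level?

-29 dBFS

The input is 24 dB above the -31 dBFS threshold.
The 24 dB excess becomes 2 dB after 12:1 reduction.
That puts the output at -29 dBFS.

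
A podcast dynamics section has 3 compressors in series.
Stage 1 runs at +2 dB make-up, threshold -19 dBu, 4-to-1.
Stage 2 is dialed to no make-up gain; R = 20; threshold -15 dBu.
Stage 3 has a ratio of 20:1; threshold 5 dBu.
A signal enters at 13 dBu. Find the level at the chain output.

-14.7 dBu

Stage 1: 13 dBu is 32 dB over -19 dBu; at 4:1 that becomes 8 dB over, giving -11 dBu; +2 dB make-up → -9 dBu.
Stage 2: overshoot 6 dB → 6/20 = 0.3 dB → -14.7 dBu.
Stage 3: -14.7 dBu is at or below the 5 dBu threshold — no compression; output -14.7 dBu.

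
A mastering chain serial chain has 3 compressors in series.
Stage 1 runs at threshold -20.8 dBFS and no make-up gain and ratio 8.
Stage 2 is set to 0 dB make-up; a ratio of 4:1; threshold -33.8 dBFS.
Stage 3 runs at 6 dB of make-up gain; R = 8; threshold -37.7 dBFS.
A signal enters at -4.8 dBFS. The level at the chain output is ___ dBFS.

-30.74375 dBFS

Stage 1: 16 dB above -20.8 dBFS, reduced 8:1 to 2 dB above → -18.8 dBFS.
Stage 2: 15 dB above -33.8 dBFS, reduced 4:1 to 3.75 dB above → -30.05 dBFS.
Stage 3: -30.05 dBFS is 7.65 dB over -37.7 dBFS; at 8:1 that becomes 0.95625 dB over, giving -36.74375 dBFS; +6 dB make-up → -30.74375 dBFS.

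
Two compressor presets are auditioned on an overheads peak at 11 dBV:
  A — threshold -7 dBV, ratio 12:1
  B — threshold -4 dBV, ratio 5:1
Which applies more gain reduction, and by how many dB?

A, by 4.5 dB

A: overshoot 18 dB → output overshoot 1.5 dB → GR 16.5 dB.
B: overshoot 15 dB → output overshoot 3 dB → GR 12 dB.
A reduces 4.5 dB more.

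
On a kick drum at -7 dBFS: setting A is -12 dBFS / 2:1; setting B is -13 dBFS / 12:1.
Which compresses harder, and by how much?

B, by 3 dB

A: 5 dB over, compressed to 2.5 dB over, so 2.5 dB of GR.
B: 6 dB over, compressed to 0.5 dB over, so 5.5 dB of GR.
B reduces 3 dB more.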